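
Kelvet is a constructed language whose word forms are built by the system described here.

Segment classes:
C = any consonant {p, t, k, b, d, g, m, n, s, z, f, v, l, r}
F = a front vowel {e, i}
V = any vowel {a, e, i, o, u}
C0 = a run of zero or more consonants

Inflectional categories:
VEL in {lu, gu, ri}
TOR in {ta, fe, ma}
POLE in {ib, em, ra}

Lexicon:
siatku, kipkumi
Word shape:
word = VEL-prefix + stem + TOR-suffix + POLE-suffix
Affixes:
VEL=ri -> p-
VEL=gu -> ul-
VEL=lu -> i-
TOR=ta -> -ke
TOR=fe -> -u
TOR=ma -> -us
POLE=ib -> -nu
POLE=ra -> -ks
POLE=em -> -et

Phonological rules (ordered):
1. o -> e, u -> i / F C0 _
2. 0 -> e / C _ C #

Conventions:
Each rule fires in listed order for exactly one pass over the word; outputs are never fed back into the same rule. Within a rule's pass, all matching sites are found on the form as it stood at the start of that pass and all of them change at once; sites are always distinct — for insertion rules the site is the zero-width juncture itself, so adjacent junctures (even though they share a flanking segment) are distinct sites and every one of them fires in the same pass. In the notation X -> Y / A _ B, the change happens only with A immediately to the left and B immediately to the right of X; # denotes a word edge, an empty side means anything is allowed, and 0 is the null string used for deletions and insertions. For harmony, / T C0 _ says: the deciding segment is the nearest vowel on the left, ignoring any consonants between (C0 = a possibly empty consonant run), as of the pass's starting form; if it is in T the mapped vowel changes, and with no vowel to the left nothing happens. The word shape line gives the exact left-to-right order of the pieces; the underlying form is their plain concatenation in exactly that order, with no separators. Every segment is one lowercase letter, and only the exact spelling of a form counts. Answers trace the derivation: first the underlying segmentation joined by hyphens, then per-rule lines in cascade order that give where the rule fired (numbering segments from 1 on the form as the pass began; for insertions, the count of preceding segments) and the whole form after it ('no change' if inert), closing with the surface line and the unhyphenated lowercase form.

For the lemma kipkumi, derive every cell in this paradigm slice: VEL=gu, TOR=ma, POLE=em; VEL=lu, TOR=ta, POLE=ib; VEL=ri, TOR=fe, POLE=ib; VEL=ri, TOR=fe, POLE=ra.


cell VEL=gu, TOR=ma, POLE=em:
underlying: ul-kipkumi-us-et
1. o -> e, u -> i / F C0 _: fires at position(s) 7, 10: ulkipkimiiset
2. 0 -> e / C _ C #: no change
surface: ulkipkimiiset

cell VEL=lu, TOR=ta, POLE=ib:
underlying: i-kipkumi-ke-nu
1. o -> e, u -> i / F C0 _: fires at position(s) 6, 12: ikipkimikeni
2. 0 -> e / C _ C #: no change
surface: ikipkimikeni

cell VEL=ri, TOR=fe, POLE=ib:
underlying: p-kipkumi-u-nu
1. o -> e, u -> i / F C0 _: fires at position(s) 6, 9: pkipkimiinu
2. 0 -> e / C _ C #: no change
surface: pkipkimiinu

cell VEL=ri, TOR=fe, POLE=ra:
underlying: p-kipkumi-u-ks
1. o -> e, u -> i / F C0 _: fires at position(s) 6, 9: pkipkimiiks
2. 0 -> e / C _ C #: inserts after position(s) 10: pkipkimiikes
surface: pkipkimiikes


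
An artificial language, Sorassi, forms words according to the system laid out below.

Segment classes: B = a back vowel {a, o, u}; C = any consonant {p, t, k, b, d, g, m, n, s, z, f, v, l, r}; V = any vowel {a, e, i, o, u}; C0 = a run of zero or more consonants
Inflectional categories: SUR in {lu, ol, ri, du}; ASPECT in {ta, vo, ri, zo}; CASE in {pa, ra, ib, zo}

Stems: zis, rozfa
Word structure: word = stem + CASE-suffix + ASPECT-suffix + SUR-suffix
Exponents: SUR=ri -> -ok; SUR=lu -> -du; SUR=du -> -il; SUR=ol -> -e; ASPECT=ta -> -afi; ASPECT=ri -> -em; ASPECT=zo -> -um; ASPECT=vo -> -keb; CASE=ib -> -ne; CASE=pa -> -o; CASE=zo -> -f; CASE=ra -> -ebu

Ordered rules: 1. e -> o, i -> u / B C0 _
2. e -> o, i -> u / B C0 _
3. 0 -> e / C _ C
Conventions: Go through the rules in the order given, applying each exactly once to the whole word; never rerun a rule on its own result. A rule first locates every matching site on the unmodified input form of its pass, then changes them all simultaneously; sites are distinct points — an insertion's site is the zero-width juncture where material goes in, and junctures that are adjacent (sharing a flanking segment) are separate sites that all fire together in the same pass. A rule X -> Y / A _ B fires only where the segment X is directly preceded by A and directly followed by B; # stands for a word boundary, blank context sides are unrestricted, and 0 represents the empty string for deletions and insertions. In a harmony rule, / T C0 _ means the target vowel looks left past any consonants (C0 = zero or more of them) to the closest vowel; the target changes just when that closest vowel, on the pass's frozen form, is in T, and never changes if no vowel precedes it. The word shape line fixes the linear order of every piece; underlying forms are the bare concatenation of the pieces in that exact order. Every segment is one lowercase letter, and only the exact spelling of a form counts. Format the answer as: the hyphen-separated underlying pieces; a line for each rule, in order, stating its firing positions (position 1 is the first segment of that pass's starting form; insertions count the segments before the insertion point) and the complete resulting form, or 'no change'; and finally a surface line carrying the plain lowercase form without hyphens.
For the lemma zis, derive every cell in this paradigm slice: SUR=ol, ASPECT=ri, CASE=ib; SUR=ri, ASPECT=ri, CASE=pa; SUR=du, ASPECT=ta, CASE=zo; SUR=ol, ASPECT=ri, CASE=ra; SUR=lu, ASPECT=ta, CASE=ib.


cell SUR=ol, ASPECT=ri, CASE=ib:
underlying: zis-ne-em-e
1. e -> o, i -> u / B C0 _: no change
2. e -> o, i -> u / B C0 _: no change
3. 0 -> e / C _ C: inserts after position(s) 3: ziseneeme
surface: ziseneeme

cell SUR=ri, ASPECT=ri, CASE=pa:
underlying: zis-o-em-ok
1. e -> o, i -> u / B C0 _: fires at position(s) 5: zisoomok
2. e -> o, i -> u / B C0 _: no change
3. 0 -> e / C _ C: no change
surface: zisoomok

cell SUR=du, ASPECT=ta, CASE=zo:
underlying: zis-f-afi-il
1. e -> o, i -> u / B C0 _: fires at position(s) 7: zisfafuil
2. e -> o, i -> u / B C0 _: fires at position(s) 8: zisfafuul
3. 0 -> e / C _ C: inserts after position(s) 3: zisefafuul
surface: zisefafuul

cell SUR=ol, ASPECT=ri, CASE=ra:
underlying: zis-ebu-em-e
1. e -> o, i -> u / B C0 _: fires at position(s) 7: zisebuome
2. e -> o, i -> u / B C0 _: fires at position(s) 9: zisebuomo
3. 0 -> e / C _ C: no change
surface: zisebuomo

cell SUR=lu, ASPECT=ta, CASE=ib:
underlying: zis-ne-afi-du
1. e -> o, i -> u / B C0 _: fires at position(s) 8: zisneafudu
2. e -> o, i -> u / B C0 _: no change
3. 0 -> e / C _ C: inserts after position(s) 3: ziseneafudu
surface: ziseneafudu


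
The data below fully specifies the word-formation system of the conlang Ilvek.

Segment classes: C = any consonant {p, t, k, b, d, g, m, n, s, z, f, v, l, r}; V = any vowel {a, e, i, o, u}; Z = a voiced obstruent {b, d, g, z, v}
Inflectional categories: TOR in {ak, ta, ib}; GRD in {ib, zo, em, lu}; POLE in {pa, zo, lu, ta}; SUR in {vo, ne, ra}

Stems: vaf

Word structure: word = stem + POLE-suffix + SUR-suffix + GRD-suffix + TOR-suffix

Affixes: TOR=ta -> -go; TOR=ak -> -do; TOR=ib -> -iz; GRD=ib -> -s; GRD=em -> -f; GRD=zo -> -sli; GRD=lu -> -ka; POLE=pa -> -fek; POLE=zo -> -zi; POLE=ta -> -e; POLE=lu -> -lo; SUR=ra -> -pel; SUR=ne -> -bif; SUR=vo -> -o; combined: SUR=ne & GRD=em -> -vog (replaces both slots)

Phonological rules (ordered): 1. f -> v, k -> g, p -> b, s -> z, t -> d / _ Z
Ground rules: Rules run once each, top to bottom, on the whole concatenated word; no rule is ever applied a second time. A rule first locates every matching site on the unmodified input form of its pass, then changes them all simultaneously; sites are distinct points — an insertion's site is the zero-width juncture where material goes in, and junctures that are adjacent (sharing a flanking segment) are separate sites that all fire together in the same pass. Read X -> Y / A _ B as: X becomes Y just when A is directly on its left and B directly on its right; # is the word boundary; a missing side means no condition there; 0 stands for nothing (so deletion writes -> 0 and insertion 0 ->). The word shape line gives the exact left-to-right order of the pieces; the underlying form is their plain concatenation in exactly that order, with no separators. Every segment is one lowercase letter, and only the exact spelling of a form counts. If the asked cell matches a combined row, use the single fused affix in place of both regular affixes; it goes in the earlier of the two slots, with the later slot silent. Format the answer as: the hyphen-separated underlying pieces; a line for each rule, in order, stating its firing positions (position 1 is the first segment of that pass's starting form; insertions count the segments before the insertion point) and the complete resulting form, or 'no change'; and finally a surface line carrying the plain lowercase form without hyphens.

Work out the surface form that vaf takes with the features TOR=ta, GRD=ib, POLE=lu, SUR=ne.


underlying: vaf-lo-bif-s-go
1. f -> v, k -> g, p -> b, s -> z, t -> d / _ Z: fires at position(s) 9: vaflobifzgo
surface: vaflobifzgo


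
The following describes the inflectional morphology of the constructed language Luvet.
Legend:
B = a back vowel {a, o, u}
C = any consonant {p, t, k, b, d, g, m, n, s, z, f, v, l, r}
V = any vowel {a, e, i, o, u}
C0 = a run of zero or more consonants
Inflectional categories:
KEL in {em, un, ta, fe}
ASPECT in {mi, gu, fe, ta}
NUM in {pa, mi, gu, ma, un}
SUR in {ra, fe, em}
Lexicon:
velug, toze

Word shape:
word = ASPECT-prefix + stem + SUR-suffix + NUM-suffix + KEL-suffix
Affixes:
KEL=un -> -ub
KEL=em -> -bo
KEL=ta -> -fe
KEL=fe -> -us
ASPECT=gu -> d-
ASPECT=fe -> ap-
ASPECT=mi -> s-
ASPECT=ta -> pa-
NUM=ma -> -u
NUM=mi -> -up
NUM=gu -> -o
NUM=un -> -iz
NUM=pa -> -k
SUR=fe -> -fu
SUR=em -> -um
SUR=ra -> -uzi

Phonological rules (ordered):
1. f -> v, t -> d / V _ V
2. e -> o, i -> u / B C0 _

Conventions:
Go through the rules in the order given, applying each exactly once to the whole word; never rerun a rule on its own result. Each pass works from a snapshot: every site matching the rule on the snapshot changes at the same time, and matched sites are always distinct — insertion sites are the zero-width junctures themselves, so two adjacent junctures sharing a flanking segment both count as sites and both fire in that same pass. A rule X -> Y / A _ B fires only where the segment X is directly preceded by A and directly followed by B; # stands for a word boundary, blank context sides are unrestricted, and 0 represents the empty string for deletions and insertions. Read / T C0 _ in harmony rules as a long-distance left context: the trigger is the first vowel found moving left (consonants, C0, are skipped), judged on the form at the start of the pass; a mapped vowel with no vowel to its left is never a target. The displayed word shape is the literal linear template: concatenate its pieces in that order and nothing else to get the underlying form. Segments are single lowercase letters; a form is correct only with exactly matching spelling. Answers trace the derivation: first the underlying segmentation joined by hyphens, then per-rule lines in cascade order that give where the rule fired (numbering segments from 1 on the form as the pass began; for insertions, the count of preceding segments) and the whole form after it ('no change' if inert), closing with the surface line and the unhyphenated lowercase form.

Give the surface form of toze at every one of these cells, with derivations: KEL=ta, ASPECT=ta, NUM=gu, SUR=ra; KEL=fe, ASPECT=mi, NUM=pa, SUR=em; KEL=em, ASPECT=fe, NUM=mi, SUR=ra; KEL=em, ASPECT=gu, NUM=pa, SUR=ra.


cell KEL=ta, ASPECT=ta, NUM=gu, SUR=ra:
underlying: pa-toze-uzi-o-fe
1. f -> v, t -> d / V _ V: fires at position(s) 3, 11: padozeuziove
2. e -> o, i -> u / B C0 _: fires at position(s) 6, 9, 12: padozouzuovo
surface: padozouzuovo

cell KEL=fe, ASPECT=mi, NUM=pa, SUR=em:
underlying: s-toze-um-k-us
1. f -> v, t -> d / V _ V: no change
2. e -> o, i -> u / B C0 _: fires at position(s) 5: stozoumkus
surface: stozoumkus

cell KEL=em, ASPECT=fe, NUM=mi, SUR=ra:
underlying: ap-toze-uzi-up-bo
1. f -> v, t -> d / V _ V: no change
2. e -> o, i -> u / B C0 _: fires at position(s) 6, 9: aptozouzuupbo
surface: aptozouzuupbo

cell KEL=em, ASPECT=gu, NUM=pa, SUR=ra:
underlying: d-toze-uzi-k-bo
1. f -> v, t -> d / V _ V: no change
2. e -> o, i -> u / B C0 _: fires at position(s) 5, 8: dtozouzukbo
surface: dtozouzukbo


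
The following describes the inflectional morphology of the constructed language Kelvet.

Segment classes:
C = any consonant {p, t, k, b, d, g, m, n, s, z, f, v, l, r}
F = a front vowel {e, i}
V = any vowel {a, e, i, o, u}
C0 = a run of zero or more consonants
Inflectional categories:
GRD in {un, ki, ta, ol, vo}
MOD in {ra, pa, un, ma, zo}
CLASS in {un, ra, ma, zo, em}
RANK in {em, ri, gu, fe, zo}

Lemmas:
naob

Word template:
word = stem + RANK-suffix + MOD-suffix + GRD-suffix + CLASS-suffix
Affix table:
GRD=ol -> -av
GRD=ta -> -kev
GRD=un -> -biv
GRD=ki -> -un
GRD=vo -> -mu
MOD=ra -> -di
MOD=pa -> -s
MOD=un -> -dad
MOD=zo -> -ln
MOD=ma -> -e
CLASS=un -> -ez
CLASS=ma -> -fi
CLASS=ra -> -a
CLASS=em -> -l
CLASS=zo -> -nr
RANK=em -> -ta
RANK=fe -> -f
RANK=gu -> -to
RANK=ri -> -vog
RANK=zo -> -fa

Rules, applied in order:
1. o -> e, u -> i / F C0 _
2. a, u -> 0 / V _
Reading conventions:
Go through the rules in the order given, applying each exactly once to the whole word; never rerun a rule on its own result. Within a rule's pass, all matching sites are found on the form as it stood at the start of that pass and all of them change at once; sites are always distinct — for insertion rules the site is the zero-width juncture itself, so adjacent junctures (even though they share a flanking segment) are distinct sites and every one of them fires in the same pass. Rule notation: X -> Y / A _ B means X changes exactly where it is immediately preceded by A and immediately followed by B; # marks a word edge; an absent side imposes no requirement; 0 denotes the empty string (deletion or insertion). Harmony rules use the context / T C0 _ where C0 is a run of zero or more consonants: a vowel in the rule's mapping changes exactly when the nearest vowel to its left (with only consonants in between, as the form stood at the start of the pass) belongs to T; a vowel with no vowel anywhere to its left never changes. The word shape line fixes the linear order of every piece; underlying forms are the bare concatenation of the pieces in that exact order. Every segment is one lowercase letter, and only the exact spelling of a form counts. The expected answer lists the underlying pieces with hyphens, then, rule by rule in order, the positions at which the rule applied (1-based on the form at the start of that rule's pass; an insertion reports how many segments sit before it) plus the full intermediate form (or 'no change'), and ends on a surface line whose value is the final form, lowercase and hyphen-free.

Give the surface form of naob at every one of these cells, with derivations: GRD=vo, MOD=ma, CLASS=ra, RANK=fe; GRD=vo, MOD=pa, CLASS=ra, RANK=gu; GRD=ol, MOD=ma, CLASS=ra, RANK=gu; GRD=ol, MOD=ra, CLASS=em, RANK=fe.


cell GRD=vo, MOD=ma, CLASS=ra, RANK=fe:
underlying: naob-f-e-mu-a
1. o -> e, u -> i / F C0 _: fires at position(s) 8: naobfemia
2. a, u -> 0 / V _: fires at position(s) 9: naobfemi
surface: naobfemi

cell GRD=vo, MOD=pa, CLASS=ra, RANK=gu:
underlying: naob-to-s-mu-a
1. o -> e, u -> i / F C0 _: no change
2. a, u -> 0 / V _: fires at position(s) 10: naobtosmu
surface: naobtosmu

cell GRD=ol, MOD=ma, CLASS=ra, RANK=gu:
underlying: naob-to-e-av-a
1. o -> e, u -> i / F C0 _: no change
2. a, u -> 0 / V _: fires at position(s) 8: naobtoeva
surface: naobtoeva

cell GRD=ol, MOD=ra, CLASS=em, RANK=fe:
underlying: naob-f-di-av-l
1. o -> e, u -> i / F C0 _: no change
2. a, u -> 0 / V _: fires at position(s) 8: naobfdivl
surface: naobfdivl


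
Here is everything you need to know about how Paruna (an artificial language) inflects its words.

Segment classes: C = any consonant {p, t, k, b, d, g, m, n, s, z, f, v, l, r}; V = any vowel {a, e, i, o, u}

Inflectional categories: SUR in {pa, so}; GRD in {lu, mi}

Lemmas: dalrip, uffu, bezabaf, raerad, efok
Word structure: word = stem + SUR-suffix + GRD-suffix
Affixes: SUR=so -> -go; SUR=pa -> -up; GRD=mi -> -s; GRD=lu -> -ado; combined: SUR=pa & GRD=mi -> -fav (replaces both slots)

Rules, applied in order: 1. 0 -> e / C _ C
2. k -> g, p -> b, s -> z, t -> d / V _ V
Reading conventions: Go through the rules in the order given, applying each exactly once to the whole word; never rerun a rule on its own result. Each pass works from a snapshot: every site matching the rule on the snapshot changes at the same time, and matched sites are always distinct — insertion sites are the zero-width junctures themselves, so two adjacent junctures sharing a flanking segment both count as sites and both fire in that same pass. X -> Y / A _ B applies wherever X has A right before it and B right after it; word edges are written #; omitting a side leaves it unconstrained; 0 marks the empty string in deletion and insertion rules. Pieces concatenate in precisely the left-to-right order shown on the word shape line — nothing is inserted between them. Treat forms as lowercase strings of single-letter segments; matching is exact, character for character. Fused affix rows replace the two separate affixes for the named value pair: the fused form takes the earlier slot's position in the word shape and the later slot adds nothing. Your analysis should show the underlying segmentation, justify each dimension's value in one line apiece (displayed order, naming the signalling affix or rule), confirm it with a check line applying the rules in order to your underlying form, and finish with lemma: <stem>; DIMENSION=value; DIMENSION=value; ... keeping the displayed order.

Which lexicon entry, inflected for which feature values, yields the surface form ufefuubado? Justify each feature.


underlying: uffu-up-ado
SUR=pa - signalled by the affix -up
GRD=lu - signalled by the affix -ado
check: uffuupado -> ufefuupado -> ufefuubado
lemma: uffu; SUR=pa; GRD=lu


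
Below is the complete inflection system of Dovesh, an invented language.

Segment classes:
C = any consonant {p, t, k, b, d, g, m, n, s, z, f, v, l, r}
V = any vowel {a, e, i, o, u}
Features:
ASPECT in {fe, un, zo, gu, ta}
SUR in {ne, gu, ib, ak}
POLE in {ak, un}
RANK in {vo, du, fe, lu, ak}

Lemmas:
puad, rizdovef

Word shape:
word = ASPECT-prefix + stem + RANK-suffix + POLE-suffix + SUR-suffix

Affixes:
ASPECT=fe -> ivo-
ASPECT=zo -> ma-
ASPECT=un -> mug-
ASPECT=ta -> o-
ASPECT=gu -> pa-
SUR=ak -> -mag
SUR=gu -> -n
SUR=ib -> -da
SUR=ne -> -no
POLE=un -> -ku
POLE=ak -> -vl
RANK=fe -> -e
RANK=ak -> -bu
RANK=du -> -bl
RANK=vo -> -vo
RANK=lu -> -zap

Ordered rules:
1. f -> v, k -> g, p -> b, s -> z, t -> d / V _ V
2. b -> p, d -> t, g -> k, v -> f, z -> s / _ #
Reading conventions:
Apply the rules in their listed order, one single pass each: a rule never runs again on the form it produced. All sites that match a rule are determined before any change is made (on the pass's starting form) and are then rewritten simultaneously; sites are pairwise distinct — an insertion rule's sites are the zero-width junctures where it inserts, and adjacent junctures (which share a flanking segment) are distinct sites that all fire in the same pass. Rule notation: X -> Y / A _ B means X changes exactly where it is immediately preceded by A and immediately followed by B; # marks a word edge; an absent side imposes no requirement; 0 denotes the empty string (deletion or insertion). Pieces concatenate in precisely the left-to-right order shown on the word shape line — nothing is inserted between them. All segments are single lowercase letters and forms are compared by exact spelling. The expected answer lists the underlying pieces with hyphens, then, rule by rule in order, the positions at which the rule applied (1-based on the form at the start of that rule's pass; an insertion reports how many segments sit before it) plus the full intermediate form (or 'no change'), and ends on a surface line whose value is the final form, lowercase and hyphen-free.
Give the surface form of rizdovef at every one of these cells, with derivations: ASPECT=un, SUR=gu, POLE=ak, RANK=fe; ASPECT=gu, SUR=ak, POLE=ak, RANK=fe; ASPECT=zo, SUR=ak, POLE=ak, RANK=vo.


cell ASPECT=un, SUR=gu, POLE=ak, RANK=fe:
underlying: mug-rizdovef-e-vl-n
1. f -> v, k -> g, p -> b, s -> z, t -> d / V _ V: fires at position(s) 11: mugrizdovevevln
2. b -> p, d -> t, g -> k, v -> f, z -> s / _ #: no change
surface: mugrizdovevevln

cell ASPECT=gu, SUR=ak, POLE=ak, RANK=fe:
underlying: pa-rizdovef-e-vl-mag
1. f -> v, k -> g, p -> b, s -> z, t -> d / V _ V: fires at position(s) 10: parizdovevevlmag
2. b -> p, d -> t, g -> k, v -> f, z -> s / _ #: fires at position(s) 16: parizdovevevlmak
surface: parizdovevevlmak

cell ASPECT=zo, SUR=ak, POLE=ak, RANK=vo:
underlying: ma-rizdovef-vo-vl-mag
1. f -> v, k -> g, p -> b, s -> z, t -> d / V _ V: no change
2. b -> p, d -> t, g -> k, v -> f, z -> s / _ #: fires at position(s) 17: marizdovefvovlmak
surface: marizdovefvovlmak


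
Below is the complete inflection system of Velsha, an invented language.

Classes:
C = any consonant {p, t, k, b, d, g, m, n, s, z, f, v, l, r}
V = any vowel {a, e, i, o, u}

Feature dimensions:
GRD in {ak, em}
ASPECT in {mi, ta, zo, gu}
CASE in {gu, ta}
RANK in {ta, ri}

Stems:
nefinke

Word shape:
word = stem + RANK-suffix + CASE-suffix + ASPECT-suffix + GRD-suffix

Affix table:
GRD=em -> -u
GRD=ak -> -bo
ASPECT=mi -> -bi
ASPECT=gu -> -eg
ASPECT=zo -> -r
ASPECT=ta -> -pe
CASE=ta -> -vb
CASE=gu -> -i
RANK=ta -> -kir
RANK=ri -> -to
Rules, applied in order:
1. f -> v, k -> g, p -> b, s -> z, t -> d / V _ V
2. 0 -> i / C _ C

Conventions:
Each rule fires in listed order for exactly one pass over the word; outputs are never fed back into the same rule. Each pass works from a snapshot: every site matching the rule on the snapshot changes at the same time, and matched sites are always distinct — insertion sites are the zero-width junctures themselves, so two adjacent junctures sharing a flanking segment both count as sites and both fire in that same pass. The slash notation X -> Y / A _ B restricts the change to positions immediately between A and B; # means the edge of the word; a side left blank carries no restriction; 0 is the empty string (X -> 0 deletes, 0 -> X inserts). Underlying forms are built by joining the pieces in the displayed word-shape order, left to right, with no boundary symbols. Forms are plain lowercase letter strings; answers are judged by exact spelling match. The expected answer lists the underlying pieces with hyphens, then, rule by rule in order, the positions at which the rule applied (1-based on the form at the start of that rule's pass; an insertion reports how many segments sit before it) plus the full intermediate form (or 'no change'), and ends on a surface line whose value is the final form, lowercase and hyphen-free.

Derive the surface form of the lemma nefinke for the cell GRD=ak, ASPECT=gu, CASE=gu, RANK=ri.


underlying: nefinke-to-i-eg-bo
1. f -> v, k -> g, p -> b, s -> z, t -> d / V _ V: fires at position(s) 3, 8: nevinkedoiegbo
2. 0 -> i / C _ C: inserts after position(s) 5, 12: nevinikedoiegibo
surface: nevinikedoiegibo


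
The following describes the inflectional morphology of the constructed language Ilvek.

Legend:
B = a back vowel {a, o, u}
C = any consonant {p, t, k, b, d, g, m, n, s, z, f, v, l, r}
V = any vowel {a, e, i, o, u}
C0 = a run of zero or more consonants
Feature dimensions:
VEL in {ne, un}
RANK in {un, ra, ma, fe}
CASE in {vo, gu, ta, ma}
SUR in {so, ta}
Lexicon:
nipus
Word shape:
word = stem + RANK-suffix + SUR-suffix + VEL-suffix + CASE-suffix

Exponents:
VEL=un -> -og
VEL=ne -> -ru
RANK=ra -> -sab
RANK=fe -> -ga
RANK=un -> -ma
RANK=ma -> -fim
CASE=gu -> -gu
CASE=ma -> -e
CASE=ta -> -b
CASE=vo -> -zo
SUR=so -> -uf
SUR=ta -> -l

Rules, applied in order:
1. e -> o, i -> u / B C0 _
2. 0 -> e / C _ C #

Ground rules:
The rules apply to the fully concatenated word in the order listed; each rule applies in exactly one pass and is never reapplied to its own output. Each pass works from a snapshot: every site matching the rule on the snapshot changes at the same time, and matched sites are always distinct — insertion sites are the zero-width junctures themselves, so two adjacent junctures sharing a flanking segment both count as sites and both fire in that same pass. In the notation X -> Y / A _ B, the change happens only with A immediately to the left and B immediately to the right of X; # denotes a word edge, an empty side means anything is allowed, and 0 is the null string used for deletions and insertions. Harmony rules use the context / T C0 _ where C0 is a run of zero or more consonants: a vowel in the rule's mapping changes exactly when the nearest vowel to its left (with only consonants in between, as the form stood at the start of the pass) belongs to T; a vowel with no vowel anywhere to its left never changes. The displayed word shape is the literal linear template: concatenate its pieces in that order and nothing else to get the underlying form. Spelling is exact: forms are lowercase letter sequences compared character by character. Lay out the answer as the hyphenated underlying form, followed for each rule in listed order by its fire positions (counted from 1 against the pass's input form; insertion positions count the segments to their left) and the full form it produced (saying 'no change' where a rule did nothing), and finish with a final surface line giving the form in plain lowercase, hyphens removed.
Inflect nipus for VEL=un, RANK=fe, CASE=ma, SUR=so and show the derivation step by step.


underlying: nipus-ga-uf-og-e
1. e -> o, i -> u / B C0 _: fires at position(s) 12: nipusgaufogo
2. 0 -> e / C _ C #: no change
surface: nipusgaufogo


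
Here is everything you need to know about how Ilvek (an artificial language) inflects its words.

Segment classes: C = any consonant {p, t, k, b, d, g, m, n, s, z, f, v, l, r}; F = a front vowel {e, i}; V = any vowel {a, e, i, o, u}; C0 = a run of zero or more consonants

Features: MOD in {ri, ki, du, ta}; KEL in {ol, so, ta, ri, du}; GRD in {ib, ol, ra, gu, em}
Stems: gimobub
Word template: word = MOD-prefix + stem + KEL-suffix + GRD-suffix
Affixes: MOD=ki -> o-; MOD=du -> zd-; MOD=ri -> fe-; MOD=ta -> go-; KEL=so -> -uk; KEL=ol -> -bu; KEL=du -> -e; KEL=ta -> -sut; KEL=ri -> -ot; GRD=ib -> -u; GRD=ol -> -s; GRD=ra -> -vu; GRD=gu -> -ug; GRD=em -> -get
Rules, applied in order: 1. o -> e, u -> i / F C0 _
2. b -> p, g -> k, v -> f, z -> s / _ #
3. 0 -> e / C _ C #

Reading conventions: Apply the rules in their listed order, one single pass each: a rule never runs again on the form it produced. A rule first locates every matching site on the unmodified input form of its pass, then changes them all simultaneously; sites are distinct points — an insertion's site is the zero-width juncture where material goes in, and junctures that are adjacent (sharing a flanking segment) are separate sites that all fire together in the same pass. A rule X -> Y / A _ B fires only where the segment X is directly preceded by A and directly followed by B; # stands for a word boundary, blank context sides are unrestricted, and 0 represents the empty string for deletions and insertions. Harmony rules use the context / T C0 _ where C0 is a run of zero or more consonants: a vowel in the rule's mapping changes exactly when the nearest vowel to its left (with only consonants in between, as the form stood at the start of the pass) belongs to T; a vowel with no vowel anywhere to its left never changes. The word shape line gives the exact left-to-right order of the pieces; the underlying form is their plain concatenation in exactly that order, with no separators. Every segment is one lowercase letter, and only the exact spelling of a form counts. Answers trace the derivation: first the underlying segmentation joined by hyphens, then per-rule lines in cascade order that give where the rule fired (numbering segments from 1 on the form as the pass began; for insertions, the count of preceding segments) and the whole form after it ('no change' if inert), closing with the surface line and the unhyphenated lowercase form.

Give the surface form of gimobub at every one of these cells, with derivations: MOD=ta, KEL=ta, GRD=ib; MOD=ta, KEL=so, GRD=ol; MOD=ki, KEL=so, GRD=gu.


cell MOD=ta, KEL=ta, GRD=ib:
underlying: go-gimobub-sut-u
1. o -> e, u -> i / F C0 _: fires at position(s) 6: gogimebubsutu
2. b -> p, g -> k, v -> f, z -> s / _ #: no change
3. 0 -> e / C _ C #: no change
surface: gogimebubsutu

cell MOD=ta, KEL=so, GRD=ol:
underlying: go-gimobub-uk-s
1. o -> e, u -> i / F C0 _: fires at position(s) 6: gogimebubuks
2. b -> p, g -> k, v -> f, z -> s / _ #: no change
3. 0 -> e / C _ C #: inserts after position(s) 11: gogimebubukes
surface: gogimebubukes

cell MOD=ki, KEL=so, GRD=gu:
underlying: o-gimobub-uk-ug
1. o -> e, u -> i / F C0 _: fires at position(s) 5: ogimebubukug
2. b -> p, g -> k, v -> f, z -> s / _ #: fires at position(s) 12: ogimebubukuk
3. 0 -> e / C _ C #: no change
surface: ogimebubukuk


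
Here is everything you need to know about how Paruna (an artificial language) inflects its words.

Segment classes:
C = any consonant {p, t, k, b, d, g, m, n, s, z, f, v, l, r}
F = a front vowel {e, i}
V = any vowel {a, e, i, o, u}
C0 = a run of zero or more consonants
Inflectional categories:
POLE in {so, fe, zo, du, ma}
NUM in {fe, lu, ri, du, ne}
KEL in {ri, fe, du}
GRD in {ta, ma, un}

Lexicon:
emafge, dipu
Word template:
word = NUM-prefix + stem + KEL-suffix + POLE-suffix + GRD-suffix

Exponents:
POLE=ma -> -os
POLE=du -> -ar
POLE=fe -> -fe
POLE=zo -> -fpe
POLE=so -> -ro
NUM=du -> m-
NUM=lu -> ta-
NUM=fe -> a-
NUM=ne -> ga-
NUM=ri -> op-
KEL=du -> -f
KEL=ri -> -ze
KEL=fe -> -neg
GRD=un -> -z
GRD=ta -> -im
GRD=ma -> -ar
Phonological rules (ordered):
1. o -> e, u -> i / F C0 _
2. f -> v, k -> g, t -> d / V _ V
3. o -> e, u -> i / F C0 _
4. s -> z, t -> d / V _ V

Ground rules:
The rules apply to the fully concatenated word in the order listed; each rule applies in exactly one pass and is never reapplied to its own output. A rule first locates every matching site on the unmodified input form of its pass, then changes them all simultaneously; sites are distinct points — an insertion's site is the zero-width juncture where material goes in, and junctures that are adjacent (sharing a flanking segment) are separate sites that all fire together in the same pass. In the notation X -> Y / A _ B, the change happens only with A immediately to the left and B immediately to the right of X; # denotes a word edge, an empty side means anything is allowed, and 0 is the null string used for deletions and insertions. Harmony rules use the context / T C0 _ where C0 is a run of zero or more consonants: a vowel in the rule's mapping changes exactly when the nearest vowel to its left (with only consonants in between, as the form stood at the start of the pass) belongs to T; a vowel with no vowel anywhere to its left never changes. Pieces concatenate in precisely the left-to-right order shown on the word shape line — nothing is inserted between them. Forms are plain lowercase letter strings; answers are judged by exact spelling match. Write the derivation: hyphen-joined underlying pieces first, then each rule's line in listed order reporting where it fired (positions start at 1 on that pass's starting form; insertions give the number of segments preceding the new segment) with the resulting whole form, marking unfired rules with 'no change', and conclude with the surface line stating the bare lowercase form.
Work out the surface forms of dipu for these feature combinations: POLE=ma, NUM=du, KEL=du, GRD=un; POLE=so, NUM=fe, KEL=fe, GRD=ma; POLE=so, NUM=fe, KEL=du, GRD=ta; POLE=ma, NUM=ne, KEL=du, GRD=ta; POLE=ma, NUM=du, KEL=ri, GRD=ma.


cell POLE=ma, NUM=du, KEL=du, GRD=un:
underlying: m-dipu-f-os-z
1. o -> e, u -> i / F C0 _: fires at position(s) 5: mdipifosz
2. f -> v, k -> g, t -> d / V _ V: fires at position(s) 6: mdipivosz
3. o -> e, u -> i / F C0 _: fires at position(s) 7: mdipivesz
4. s -> z, t -> d / V _ V: no change
surface: mdipivesz

cell POLE=so, NUM=fe, KEL=fe, GRD=ma:
underlying: a-dipu-neg-ro-ar
1. o -> e, u -> i / F C0 _: fires at position(s) 5, 10: adipinegrear
2. f -> v, k -> g, t -> d / V _ V: no change
3. o -> e, u -> i / F C0 _: no change
4. s -> z, t -> d / V _ V: no change
surface: adipinegrear

cell POLE=so, NUM=fe, KEL=du, GRD=ta:
underlying: a-dipu-f-ro-im
1. o -> e, u -> i / F C0 _: fires at position(s) 5: adipifroim
2. f -> v, k -> g, t -> d / V _ V: no change
3. o -> e, u -> i / F C0 _: fires at position(s) 8: adipifreim
4. s -> z, t -> d / V _ V: no change
surface: adipifreim

cell POLE=ma, NUM=ne, KEL=du, GRD=ta:
underlying: ga-dipu-f-os-im
1. o -> e, u -> i / F C0 _: fires at position(s) 6: gadipifosim
2. f -> v, k -> g, t -> d / V _ V: fires at position(s) 7: gadipivosim
3. o -> e, u -> i / F C0 _: fires at position(s) 8: gadipivesim
4. s -> z, t -> d / V _ V: fires at position(s) 9: gadipivezim
surface: gadipivezim

cell POLE=ma, NUM=du, KEL=ri, GRD=ma:
underlying: m-dipu-ze-os-ar
1. o -> e, u -> i / F C0 _: fires at position(s) 5, 8: mdipizeesar
2. f -> v, k -> g, t -> d / V _ V: no change
3. o -> e, u -> i / F C0 _: no change
4. s -> z, t -> d / V _ V: fires at position(s) 9: mdipizeezar
surface: mdipizeezar


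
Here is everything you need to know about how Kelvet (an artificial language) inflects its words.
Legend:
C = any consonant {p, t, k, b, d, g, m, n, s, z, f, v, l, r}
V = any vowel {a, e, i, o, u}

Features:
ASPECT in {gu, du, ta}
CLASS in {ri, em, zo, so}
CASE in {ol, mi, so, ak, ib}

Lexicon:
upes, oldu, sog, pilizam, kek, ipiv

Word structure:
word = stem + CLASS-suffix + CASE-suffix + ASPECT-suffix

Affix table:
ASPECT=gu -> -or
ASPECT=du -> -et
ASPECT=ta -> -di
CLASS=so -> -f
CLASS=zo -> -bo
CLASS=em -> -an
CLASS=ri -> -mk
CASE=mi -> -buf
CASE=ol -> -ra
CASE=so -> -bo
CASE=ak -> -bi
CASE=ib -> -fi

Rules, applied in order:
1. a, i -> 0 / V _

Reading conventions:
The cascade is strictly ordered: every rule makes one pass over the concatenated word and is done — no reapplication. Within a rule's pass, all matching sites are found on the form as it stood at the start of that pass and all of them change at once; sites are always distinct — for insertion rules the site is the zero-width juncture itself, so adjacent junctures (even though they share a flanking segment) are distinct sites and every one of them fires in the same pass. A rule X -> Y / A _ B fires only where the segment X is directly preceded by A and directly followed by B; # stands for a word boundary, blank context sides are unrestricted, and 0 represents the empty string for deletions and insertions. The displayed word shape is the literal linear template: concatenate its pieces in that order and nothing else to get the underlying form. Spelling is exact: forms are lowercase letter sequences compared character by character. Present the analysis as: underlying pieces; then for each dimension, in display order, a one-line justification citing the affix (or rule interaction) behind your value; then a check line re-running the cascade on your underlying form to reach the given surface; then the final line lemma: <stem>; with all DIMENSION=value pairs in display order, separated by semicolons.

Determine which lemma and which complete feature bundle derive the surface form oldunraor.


underlying: oldu-an-ra-or
ASPECT=gu - signalled by the affix -or
CLASS=em - signalled by the affix -an
CASE=ol - signalled by the affix -ra
check: olduanraor -> oldunraor
lemma: oldu; ASPECT=gu; CLASS=em; CASE=ol


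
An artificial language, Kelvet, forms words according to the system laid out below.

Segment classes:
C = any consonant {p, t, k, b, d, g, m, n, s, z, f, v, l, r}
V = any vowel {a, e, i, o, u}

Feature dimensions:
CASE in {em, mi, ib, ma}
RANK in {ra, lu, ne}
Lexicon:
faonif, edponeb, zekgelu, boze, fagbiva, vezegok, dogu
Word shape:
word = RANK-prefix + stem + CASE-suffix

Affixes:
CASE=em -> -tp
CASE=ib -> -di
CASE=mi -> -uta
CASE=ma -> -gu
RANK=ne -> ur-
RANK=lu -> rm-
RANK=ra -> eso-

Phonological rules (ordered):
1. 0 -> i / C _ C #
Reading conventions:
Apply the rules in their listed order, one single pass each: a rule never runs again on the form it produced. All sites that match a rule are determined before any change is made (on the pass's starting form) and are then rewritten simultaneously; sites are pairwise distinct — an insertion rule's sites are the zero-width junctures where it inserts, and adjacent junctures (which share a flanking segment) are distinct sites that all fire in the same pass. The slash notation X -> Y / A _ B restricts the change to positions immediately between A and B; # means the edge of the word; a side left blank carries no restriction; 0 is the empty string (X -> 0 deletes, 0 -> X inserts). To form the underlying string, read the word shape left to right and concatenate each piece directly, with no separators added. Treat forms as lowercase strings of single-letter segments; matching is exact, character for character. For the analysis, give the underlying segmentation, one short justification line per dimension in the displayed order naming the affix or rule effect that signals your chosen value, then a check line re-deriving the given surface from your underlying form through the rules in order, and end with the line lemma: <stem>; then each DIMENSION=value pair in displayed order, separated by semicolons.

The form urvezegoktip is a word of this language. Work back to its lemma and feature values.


underlying: ur-vezegok-tp
CASE=em - signalled by the affix -tp
RANK=ne - signalled by the affix ur-
check: urvezegoktp -> urvezegoktip
lemma: vezegok; CASE=em; RANK=ne


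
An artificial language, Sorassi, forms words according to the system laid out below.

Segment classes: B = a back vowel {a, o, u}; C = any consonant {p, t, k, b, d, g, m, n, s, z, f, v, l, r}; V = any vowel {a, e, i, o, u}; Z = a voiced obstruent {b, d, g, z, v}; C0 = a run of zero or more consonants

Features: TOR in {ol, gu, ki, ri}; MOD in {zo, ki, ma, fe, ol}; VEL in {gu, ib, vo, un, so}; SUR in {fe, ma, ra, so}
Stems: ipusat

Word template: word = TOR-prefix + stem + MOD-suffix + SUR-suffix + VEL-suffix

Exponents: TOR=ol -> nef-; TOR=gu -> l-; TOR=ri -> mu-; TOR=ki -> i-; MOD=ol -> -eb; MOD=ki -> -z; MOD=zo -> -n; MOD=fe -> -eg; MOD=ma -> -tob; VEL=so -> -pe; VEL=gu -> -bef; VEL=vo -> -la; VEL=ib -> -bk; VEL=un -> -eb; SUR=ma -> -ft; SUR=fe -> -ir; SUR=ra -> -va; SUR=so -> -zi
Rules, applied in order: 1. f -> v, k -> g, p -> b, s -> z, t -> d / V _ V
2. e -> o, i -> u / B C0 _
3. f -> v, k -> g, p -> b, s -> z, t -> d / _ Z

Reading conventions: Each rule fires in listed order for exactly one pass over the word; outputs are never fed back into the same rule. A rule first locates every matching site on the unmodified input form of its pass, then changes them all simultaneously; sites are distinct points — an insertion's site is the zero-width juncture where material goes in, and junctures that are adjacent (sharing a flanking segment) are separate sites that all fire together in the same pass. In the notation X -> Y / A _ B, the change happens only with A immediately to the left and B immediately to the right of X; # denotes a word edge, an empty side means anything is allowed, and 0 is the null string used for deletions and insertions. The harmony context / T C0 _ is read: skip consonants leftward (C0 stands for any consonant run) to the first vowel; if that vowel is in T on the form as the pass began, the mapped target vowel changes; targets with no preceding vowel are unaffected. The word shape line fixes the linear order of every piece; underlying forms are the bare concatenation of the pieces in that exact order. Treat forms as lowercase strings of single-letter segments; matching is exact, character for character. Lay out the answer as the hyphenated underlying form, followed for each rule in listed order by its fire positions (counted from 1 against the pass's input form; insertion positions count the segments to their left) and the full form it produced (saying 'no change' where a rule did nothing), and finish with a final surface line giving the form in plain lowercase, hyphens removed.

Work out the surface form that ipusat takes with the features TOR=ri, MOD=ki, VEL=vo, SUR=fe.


underlying: mu-ipusat-z-ir-la
1. f -> v, k -> g, p -> b, s -> z, t -> d / V _ V: fires at position(s) 4, 6: muibuzatzirla
2. e -> o, i -> u / B C0 _: fires at position(s) 3, 10: muubuzatzurla
3. f -> v, k -> g, p -> b, s -> z, t -> d / _ Z: fires at position(s) 8: muubuzadzurla
surface: muubuzadzurla
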